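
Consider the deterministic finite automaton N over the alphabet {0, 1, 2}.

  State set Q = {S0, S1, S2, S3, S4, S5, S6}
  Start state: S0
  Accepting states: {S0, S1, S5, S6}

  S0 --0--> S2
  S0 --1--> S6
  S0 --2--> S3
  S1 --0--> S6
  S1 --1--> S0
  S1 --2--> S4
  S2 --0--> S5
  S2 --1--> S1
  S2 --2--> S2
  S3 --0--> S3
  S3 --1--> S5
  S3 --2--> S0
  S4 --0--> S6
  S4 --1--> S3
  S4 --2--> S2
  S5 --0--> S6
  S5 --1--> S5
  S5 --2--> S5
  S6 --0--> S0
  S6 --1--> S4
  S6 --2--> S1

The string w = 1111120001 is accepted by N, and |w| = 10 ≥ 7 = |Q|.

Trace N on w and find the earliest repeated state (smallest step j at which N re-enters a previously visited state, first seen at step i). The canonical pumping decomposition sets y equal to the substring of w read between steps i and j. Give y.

1

State sequence: S0 -1-> S6 -1-> S4 -1-> S3 -1-> S5 -1-> S5 -2-> S5 -0-> S6 -0-> S0 -0-> S2 -1-> S1
First repeat at step 5: S5 was already visited.

So i = 4, j = 5, giving x = w[0:4] = 1111, y = w[4:5] = 1, z = w[5:10] = 20001.
Check: |xy| = 5 ≤ 7 and |y| = 1 ≥ 1. Reading y takes N from S5 back to S5, so every xyⁱz is accepted.
The DFA has 7 states, so the proof of the pumping lemma guarantees a repeated state among the first 7+1 visited; the segment between the two visits is the pumpable y.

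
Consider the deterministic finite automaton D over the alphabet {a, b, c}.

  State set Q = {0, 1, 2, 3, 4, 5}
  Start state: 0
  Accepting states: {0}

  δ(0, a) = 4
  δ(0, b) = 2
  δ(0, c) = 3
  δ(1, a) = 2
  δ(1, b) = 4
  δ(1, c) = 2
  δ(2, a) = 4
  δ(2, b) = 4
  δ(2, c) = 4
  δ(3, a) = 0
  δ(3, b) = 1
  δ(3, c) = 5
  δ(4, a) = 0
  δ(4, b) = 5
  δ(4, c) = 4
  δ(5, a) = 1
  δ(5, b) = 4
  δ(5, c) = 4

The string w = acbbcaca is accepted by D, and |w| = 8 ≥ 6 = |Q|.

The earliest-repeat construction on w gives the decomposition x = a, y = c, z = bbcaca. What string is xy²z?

accbbcaca

xy^2z = a·c·c·bbcaca = accbbcaca.
Reading y = c takes D from 4 back to 4, so after x·y·y the machine is still in 4, and z then leads to the accepting state 0. Hence accbbcaca ∈ L(D).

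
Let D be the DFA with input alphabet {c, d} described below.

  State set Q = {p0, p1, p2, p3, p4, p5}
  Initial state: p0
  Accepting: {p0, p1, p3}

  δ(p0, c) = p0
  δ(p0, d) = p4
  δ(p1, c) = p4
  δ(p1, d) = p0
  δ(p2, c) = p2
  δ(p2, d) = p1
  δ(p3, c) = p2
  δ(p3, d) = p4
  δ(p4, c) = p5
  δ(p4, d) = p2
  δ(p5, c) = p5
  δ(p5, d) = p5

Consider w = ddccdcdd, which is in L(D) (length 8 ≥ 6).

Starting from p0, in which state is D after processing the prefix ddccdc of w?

Run of D on the first 6 characters of w = d d c c d c:
  step 0: p0  (start)
  step 1: p4  (read d: p0→p4)
  step 2: p2  (read d: p4→p2)
  step 3: p2  (read c: p2→p2)
  step 4: p2  (read c: p2→p2)
  step 5: p1  (read d: p2→p1)
  step 6: p4  (read c: p1→p4)

After reading 6 characters, D is in state p4.

p4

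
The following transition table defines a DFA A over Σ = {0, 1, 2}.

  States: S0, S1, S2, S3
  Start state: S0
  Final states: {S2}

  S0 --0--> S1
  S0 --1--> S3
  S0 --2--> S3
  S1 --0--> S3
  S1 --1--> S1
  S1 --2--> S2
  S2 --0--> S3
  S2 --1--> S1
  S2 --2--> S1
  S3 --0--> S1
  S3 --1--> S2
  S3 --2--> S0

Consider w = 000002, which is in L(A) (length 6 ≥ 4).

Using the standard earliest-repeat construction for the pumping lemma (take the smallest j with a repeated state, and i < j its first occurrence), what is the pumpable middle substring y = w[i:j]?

State sequence: S0 -0-> S1 -0-> S3 -0-> S1 -0-> S3 -0-> S1 -2-> S2
First repeat at step 3: S1 was already visited.

So i = 1, j = 3, giving x = w[0:1] = 0, y = w[1:3] = 00, z = w[3:6] = 002.
Check: |xy| = 3 ≤ 4 and |y| = 2 ≥ 1. Reading y takes A from S1 back to S1, so every xyⁱz is accepted.

00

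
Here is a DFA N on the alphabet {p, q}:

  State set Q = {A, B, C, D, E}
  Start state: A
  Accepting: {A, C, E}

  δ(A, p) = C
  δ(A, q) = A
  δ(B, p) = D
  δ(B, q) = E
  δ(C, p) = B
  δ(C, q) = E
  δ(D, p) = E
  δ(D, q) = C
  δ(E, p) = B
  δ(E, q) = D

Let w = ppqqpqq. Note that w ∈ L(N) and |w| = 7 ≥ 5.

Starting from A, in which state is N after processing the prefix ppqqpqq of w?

Run of N on the first 7 characters of w = p p q q p q q:
  step 0: A  (start)
  step 1: C  (read p: A→C)
  step 2: B  (read p: C→B)
  step 3: E  (read q: B→E)
  step 4: D  (read q: E→D)
  step 5: E  (read p: D→E)
  step 6: D  (read q: E→D)
  step 7: C  (read q: D→C)

After reading 7 characters, N is in state C.

C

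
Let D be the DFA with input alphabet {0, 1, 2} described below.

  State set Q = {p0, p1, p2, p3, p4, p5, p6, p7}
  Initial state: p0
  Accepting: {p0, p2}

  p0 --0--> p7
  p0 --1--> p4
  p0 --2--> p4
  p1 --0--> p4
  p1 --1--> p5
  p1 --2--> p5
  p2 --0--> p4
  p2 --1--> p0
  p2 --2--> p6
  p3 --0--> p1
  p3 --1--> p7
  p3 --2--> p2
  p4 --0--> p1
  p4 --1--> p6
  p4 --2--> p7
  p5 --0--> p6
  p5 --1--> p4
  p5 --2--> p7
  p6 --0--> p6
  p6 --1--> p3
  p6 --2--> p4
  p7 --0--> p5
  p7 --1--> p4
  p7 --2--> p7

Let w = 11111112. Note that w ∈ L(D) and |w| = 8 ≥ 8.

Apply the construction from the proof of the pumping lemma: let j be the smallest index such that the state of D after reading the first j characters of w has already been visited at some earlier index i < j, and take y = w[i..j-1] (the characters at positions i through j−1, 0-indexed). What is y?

1111

State sequence: p0 -1-> p4 -1-> p6 -1-> p3 -1-> p7 -1-> p4 -1-> p6 -1-> p3 -2-> p2
First repeat at step 5: p4 was already visited.

So i = 1, j = 5, giving x = w[0:1] = 1, y = w[1:5] = 1111, z = w[5:8] = 112.
Check: |xy| = 5 ≤ 8 and |y| = 4 ≥ 1. Reading y takes D from p4 back to p4, so every xyⁱz is accepted.
Pumping length from the standard proof: p = 8 (the number of states). The repeated state found above gives |xy| = j ≤ 8 and |y| = j − i ≥ 1.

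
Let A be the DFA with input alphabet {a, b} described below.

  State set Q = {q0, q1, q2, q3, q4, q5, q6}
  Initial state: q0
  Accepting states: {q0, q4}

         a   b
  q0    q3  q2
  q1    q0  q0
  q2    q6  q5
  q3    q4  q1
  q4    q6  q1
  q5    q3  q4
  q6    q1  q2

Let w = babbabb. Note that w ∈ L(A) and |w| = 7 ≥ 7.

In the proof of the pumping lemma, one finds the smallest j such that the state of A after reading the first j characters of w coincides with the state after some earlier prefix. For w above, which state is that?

Run of A on w = b a b b a b b:
  step 0: q0  (start)
  step 1: q2  (read b: q0→q2)
  step 2: q6  (read a: q2→q6)
  step 3: q2  (read b: q6→q2)   ← first repeat (q2 seen earlier)
  step 4: q5  (read b: q2→q5)
  step 5: q3  (read a: q5→q3)
  step 6: q1  (read b: q3→q1)
  step 7: q0  (read b: q1→q0)

The earliest repeat is at step j = 3: A is in q2, which it already visited at step i = 1.
With |Q| = 7, pigeonhole forces a state repeat no later than step 7; the substring read between the first and second visits to that state can be pumped.

q2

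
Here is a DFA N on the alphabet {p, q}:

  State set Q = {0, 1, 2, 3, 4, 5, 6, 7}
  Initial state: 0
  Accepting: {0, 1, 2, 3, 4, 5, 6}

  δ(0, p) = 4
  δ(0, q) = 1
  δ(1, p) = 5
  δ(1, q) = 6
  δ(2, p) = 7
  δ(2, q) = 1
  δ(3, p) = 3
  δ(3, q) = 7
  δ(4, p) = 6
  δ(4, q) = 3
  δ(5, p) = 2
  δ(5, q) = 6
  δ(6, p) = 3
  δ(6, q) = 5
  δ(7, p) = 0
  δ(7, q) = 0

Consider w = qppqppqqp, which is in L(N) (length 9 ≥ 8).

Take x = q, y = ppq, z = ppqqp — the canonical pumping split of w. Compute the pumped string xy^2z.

qppqppqppqqp

xy^2z = q·ppq·ppq·ppqqp = qppqppqppqqp.
Reading y = ppq takes N from 1 back to 1, so after x·y·y the machine is still in 1, and z then leads to the accepting state 3. Hence qppqppqppqqp ∈ L(N).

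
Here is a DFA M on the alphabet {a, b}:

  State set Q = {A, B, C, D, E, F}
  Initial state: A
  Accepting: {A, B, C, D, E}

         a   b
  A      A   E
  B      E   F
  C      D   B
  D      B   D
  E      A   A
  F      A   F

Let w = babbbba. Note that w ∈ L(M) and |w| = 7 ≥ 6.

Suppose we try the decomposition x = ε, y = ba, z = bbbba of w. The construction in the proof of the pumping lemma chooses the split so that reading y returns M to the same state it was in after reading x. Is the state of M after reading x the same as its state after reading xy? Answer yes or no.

yes

Run of M on the first 2 characters of w = b a:
  step 0: A  (start)
  step 1: E  (read b: A→E)
  step 2: A  (read a: E→A)

After x (step 0): A. After xy (step 2): A.
They match, so y = ba drives M around a cycle from A back to itself; pumping y any number of times keeps M in A before reading z, and xyⁱz ∈ L(M) for every i ≥ 0.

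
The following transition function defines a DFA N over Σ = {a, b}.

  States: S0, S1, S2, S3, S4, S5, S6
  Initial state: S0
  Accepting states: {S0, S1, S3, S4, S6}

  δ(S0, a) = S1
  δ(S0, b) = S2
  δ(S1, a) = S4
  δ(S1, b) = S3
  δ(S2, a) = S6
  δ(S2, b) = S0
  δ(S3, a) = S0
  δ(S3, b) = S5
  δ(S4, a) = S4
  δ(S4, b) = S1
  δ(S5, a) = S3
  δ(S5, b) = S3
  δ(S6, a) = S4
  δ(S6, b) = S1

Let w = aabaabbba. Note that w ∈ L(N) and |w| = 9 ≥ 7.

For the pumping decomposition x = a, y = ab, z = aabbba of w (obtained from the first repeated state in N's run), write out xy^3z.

xy^3z = a·ab·ab·ab·aabbba = aabababaabbba.
Reading y = ab takes N from S1 back to S1, so after x·y·y·y the machine is still in S1, and z then leads to the accepting state S3. Hence aabababaabbba ∈ L(N).

aabababaabbba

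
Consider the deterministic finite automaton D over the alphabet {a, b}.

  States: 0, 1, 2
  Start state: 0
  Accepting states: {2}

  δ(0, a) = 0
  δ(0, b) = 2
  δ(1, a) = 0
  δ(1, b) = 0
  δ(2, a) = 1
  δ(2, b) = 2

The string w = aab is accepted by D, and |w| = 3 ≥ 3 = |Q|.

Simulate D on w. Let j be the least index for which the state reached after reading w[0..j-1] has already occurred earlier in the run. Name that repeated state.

Run of D on w = a a b:
  step 0: 0  (start)
  step 1: 0  (read a: 0→0)   ← first repeat (0 seen earlier)
  step 2: 0  (read a: 0→0)
  step 3: 2  (read b: 0→2)

The earliest repeat is at step j = 1: D is in 0, which it already visited at step i = 0.

0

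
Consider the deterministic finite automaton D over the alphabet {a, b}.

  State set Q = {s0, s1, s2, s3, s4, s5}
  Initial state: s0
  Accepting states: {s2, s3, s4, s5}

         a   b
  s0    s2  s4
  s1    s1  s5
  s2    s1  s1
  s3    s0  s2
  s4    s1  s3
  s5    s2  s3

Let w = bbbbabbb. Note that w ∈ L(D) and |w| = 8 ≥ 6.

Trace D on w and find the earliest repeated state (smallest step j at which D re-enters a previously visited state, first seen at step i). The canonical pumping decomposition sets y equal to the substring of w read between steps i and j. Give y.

a

Run of D on w = b b b b a b b b:
  step 0: s0  (start)
  step 1: s4  (read b: s0→s4)
  step 2: s3  (read b: s4→s3)
  step 3: s2  (read b: s3→s2)
  step 4: s1  (read b: s2→s1)
  step 5: s1  (read a: s1→s1)   ← first repeat (s1 seen earlier)
  step 6: s5  (read b: s1→s5)
  step 7: s3  (read b: s5→s3)
  step 8: s2  (read b: s3→s2)

So i = 4, j = 5, giving x = w[0:4] = bbbb, y = w[4:5] = a, z = w[5:8] = bbb.
Check: |xy| = 5 ≤ 6 and |y| = 1 ≥ 1. Reading y takes D from s1 back to s1, so every xyⁱz is accepted.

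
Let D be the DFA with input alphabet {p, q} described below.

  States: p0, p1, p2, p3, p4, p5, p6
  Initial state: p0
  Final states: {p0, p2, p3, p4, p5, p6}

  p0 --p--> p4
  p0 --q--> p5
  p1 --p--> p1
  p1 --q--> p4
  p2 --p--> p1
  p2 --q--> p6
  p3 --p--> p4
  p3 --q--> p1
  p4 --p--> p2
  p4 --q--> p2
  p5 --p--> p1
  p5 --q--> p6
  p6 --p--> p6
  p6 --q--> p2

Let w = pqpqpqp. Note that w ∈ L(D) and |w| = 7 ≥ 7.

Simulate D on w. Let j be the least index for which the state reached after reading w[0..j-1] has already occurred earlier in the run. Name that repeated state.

p4

State sequence: p0 -p-> p4 -q-> p2 -p-> p1 -q-> p4 -p-> p2 -q-> p6 -p-> p6
First repeat at step 4: p4 was already visited.

The earliest repeat is at step j = 4: D is in p4, which it already visited at step i = 1.
Pumping length from the standard proof: p = 7 (the number of states). The repeated state found above gives |xy| = j ≤ 7 and |y| = j − i ≥ 1.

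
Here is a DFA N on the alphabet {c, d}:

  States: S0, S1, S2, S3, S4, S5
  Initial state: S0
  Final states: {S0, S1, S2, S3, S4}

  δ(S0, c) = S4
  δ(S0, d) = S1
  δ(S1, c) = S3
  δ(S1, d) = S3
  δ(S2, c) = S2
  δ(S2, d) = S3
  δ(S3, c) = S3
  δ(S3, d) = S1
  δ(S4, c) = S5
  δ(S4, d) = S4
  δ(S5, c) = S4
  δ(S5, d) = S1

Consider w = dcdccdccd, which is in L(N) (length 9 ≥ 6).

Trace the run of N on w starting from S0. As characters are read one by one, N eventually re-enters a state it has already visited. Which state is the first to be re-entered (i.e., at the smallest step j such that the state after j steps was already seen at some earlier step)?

State sequence: S0 -d-> S1 -c-> S3 -d-> S1 -c-> S3 -c-> S3 -d-> S1 -c-> S3 -c-> S3 -d-> S1
First repeat at step 3: S1 was already visited.

The earliest repeat is at step j = 3: N is in S1, which it already visited at step i = 1.
With |Q| = 6, pigeonhole forces a state repeat no later than step 6; the substring read between the first and second visits to that state can be pumped.

S1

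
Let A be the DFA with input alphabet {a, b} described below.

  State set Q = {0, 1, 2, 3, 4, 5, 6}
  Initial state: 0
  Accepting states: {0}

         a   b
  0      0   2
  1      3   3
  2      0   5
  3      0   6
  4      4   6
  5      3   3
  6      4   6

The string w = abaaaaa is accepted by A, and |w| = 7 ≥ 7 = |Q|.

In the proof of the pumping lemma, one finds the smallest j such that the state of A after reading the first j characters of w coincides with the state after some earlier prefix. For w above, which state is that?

State sequence: 0 -a-> 0 -b-> 2 -a-> 0 -a-> 0 -a-> 0 -a-> 0 -a-> 0
First repeat at step 1: 0 was already visited.

The earliest repeat is at step j = 1: A is in 0, which it already visited at step i = 0.
Since A has 7 states, any run of length ≥ 7 visits 7+1 states, so by pigeonhole some state repeats within the first 7 steps — that repeat gives the pumpable loop.

0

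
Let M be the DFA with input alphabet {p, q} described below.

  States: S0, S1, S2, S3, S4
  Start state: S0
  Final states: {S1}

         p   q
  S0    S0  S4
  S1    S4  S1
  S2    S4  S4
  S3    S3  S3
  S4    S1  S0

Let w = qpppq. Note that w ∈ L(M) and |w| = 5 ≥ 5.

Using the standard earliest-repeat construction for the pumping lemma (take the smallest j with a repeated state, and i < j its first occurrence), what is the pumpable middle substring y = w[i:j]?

pp

State sequence: S0 -q-> S4 -p-> S1 -p-> S4 -p-> S1 -q-> S1
First repeat at step 3: S4 was already visited.

So i = 1, j = 3, giving x = w[0:1] = q, y = w[1:3] = pp, z = w[3:5] = pq.
Check: |xy| = 3 ≤ 5 and |y| = 2 ≥ 1. Reading y takes M from S4 back to S4, so every xyⁱz is accepted.
With |Q| = 5, pigeonhole forces a state repeat no later than step 5; the substring read between the first and second visits to that state can be pumped.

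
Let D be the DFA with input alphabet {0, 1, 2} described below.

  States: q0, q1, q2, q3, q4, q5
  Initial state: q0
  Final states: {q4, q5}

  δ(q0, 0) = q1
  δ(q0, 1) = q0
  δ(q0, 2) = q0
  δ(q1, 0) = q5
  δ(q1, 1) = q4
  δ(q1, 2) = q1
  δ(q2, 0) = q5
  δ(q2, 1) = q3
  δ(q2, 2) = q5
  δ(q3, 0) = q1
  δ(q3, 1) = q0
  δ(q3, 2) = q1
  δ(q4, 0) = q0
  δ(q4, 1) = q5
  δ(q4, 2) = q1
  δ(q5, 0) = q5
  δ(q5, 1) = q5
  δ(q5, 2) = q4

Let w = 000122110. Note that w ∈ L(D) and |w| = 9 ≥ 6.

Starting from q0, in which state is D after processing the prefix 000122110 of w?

q5

Run of D on the first 9 characters of w = 0 0 0 1 2 2 1 1 0:
  step 0: q0  (start)
  step 1: q1  (read 0: q0→q1)
  step 2: q5  (read 0: q1→q5)
  step 3: q5  (read 0: q5→q5)
  step 4: q5  (read 1: q5→q5)
  step 5: q4  (read 2: q5→q4)
  step 6: q1  (read 2: q4→q1)
  step 7: q4  (read 1: q1→q4)
  step 8: q5  (read 1: q4→q5)
  step 9: q5  (read 0: q5→q5)

After reading 9 characters, D is in state q5.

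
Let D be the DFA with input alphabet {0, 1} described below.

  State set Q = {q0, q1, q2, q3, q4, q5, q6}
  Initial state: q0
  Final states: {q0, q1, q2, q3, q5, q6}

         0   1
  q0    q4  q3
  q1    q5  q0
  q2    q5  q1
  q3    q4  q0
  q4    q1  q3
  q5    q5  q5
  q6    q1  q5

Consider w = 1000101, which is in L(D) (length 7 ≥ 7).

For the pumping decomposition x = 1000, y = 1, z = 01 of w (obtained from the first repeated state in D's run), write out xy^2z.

xy^2z = 1000·1·1·01 = 10001101.
Reading y = 1 takes D from q5 back to q5, so after x·y·y the machine is still in q5, and z then leads to the accepting state q5. Hence 10001101 ∈ L(D).

10001101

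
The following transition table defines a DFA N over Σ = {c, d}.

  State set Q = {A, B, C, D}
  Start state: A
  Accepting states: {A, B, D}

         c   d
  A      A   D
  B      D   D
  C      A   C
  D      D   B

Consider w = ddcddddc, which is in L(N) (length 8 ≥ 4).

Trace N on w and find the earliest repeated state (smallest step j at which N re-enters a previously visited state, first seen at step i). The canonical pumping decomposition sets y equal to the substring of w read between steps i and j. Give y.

State sequence: A -d-> D -d-> B -c-> D -d-> B -d-> D -d-> B -d-> D -c-> D
First repeat at step 3: D was already visited.

So i = 1, j = 3, giving x = w[0:1] = d, y = w[1:3] = dc, z = w[3:8] = ddddc.
Check: |xy| = 3 ≤ 4 and |y| = 2 ≥ 1. Reading y takes N from D back to D, so every xyⁱz is accepted.
With |Q| = 4, pigeonhole forces a state repeat no later than step 4; the substring read between the first and second visits to that state can be pumped.

dc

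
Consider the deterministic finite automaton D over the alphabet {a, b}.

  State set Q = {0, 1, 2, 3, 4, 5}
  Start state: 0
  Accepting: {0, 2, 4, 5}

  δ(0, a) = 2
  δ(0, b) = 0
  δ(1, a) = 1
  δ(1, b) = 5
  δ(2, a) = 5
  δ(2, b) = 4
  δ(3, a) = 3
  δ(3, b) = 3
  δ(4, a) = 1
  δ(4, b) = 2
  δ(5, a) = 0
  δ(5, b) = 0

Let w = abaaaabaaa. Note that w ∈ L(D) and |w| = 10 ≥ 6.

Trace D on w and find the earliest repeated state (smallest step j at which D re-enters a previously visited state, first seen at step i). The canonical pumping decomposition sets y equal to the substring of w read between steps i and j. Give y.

Run of D on w = a b a a a a b a a a:
  step 0: 0  (start)
  step 1: 2  (read a: 0→2)
  step 2: 4  (read b: 2→4)
  step 3: 1  (read a: 4→1)
  step 4: 1  (read a: 1→1)   ← first repeat (1 seen earlier)
  step 5: 1  (read a: 1→1)
  step 6: 1  (read a: 1→1)
  step 7: 5  (read b: 1→5)
  step 8: 0  (read a: 5→0)
  step 9: 2  (read a: 0→2)
  step 10: 5  (read a: 2→5)

So i = 3, j = 4, giving x = w[0:3] = aba, y = w[3:4] = a, z = w[4:10] = aabaaa.
Check: |xy| = 4 ≤ 6 and |y| = 1 ≥ 1. Reading y takes D from 1 back to 1, so every xyⁱz is accepted.
The DFA has 6 states, so the proof of the pumping lemma guarantees a repeated state among the first 6+1 visited; the segment between the two visits is the pumpable y.

a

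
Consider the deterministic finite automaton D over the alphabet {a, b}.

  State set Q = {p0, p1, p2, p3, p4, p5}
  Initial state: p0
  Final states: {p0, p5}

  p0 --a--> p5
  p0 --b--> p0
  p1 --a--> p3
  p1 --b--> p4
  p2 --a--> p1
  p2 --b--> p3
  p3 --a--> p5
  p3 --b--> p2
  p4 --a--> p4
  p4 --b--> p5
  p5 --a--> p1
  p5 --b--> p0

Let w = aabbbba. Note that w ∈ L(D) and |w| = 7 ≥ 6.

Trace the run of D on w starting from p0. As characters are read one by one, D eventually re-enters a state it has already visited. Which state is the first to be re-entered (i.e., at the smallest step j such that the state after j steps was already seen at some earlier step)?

State sequence: p0 -a-> p5 -a-> p1 -b-> p4 -b-> p5 -b-> p0 -b-> p0 -a-> p5
First repeat at step 4: p5 was already visited.

The earliest repeat is at step j = 4: D is in p5, which it already visited at step i = 1.

p5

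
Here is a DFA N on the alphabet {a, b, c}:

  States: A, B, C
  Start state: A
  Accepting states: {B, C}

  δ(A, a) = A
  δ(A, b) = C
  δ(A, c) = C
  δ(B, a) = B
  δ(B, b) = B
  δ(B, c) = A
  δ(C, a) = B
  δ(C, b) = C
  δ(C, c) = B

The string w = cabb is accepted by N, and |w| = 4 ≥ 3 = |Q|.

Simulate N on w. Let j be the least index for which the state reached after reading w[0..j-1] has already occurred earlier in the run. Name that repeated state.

B

State sequence: A -c-> C -a-> B -b-> B -b-> B
First repeat at step 3: B was already visited.

The earliest repeat is at step j = 3: N is in B, which it already visited at step i = 2.
The DFA has 3 states, so the proof of the pumping lemma guarantees a repeated state among the first 3+1 visited; the segment between the two visits is the pumpable y.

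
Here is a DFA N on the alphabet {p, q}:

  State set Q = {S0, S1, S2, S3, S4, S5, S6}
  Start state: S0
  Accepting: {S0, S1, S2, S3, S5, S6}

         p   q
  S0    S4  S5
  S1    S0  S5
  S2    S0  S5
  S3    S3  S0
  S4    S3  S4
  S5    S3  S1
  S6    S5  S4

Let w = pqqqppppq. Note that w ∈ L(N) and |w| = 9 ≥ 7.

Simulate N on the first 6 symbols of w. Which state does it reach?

S3

State sequence: S0 -p-> S4 -q-> S4 -q-> S4 -q-> S4 -p-> S3 -p-> S3

After reading 6 characters, N is in state S3.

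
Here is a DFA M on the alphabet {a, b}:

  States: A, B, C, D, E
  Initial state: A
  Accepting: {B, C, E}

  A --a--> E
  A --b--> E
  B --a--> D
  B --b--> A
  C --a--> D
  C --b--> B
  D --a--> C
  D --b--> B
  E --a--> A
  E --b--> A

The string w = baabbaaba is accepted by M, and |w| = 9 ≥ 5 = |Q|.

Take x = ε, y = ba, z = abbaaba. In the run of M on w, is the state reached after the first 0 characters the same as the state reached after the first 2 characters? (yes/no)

State sequence: A -b-> E -a-> A

After x (step 0): A. After xy (step 2): A.
They match, so y = ba drives M around a cycle from A back to itself; pumping y any number of times keeps M in A before reading z, and xyⁱz ∈ L(M) for every i ≥ 0.

yes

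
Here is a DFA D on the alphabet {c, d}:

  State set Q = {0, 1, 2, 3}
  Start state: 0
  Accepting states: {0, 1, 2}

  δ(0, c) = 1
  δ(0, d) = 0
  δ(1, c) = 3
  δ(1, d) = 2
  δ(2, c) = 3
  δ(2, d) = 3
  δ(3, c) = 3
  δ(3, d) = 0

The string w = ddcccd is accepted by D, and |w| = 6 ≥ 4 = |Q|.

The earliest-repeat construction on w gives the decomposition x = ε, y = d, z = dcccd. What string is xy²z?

dddcccd

xy^2z = ε·d·d·dcccd = dddcccd.
Reading y = d takes D from 0 back to 0, so after x·y·y the machine is still in 0, and z then leads to the accepting state 0. Hence dddcccd ∈ L(D).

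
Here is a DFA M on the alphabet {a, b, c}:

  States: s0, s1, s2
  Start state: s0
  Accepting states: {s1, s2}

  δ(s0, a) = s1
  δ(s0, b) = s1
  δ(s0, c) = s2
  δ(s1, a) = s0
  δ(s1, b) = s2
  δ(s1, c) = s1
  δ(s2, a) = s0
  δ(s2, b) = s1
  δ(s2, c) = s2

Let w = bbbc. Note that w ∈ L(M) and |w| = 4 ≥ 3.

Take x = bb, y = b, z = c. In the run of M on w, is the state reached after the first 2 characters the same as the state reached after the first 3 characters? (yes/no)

no

State sequence: s0 -b-> s1 -b-> s2 -b-> s1

After x (step 2): s2. After xy (step 3): s1.
They differ (s2 ≠ s1), so y is not a cycle from the state after x; this split is not the one the pumping-lemma construction produces, and pumping y need not keep the string in L(M).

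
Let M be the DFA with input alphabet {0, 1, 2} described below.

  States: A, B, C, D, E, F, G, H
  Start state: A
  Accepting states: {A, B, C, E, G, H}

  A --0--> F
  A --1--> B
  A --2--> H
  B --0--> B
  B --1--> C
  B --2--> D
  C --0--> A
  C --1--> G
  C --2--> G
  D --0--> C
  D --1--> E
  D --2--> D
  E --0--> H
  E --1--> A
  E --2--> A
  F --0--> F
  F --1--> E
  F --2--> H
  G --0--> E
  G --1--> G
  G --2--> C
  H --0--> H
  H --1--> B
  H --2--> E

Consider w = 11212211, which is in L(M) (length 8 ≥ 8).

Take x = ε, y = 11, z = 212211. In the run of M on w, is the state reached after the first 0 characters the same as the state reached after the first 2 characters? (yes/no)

Run of M on the first 2 characters of w = 1 1:
  step 0: A  (start)
  step 1: B  (read 1: A→B)
  step 2: C  (read 1: B→C)

After x (step 0): A. After xy (step 2): C.
They differ (A ≠ C), so y is not a cycle from the state after x; this split is not the one the pumping-lemma construction produces, and pumping y need not keep the string in L(M).

no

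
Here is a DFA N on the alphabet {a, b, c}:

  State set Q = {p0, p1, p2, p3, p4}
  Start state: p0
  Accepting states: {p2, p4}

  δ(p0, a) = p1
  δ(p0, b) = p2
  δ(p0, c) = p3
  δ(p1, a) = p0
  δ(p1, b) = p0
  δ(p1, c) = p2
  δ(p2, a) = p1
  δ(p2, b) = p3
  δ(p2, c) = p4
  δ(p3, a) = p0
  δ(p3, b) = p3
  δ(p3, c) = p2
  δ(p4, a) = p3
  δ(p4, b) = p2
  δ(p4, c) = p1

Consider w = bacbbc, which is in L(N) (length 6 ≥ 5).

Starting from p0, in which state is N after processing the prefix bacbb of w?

p3

State sequence: p0 -b-> p2 -a-> p1 -c-> p2 -b-> p3 -b-> p3

After reading 5 characters, N is in state p3.
(This kind of state-tracing is the core of the pumping-lemma construction: with 5 states, pigeonhole forces a repeat within the first 5 steps.)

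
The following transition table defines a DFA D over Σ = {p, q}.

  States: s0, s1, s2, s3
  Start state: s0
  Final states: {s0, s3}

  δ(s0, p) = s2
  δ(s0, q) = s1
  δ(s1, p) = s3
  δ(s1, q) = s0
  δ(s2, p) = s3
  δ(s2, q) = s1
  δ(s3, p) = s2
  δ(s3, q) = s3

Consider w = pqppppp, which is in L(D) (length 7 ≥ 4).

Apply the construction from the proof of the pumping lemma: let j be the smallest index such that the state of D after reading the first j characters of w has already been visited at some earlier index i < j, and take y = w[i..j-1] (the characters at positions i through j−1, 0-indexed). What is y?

qpp

Run of D on w = p q p p p p p:
  step 0: s0  (start)
  step 1: s2  (read p: s0→s2)
  step 2: s1  (read q: s2→s1)
  step 3: s3  (read p: s1→s3)
  step 4: s2  (read p: s3→s2)   ← first repeat (s2 seen earlier)
  step 5: s3  (read p: s2→s3)
  step 6: s2  (read p: s3→s2)
  step 7: s3  (read p: s2→s3)

So i = 1, j = 4, giving x = w[0:1] = p, y = w[1:4] = qpp, z = w[4:7] = ppp.
Check: |xy| = 4 ≤ 4 and |y| = 3 ≥ 1. Reading y takes D from s2 back to s2, so every xyⁱz is accepted.
Pumping length from the standard proof: p = 4 (the number of states). The repeated state found above gives |xy| = j ≤ 4 and |y| = j − i ≥ 1.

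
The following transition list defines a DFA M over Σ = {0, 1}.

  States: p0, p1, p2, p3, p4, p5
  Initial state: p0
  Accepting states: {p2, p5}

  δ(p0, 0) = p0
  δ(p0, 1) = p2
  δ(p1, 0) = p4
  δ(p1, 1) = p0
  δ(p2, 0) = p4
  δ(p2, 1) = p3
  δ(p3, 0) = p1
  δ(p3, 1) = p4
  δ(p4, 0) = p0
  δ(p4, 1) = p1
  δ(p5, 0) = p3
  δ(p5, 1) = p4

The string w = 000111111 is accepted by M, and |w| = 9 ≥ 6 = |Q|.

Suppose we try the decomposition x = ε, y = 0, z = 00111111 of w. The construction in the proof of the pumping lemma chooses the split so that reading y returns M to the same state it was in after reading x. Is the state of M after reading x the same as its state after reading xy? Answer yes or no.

yes

State sequence: p0 -0-> p0

After x (step 0): p0. After xy (step 1): p0.
They match, so y = 0 drives M around a cycle from p0 back to itself; pumping y any number of times keeps M in p0 before reading z, and xyⁱz ∈ L(M) for every i ≥ 0.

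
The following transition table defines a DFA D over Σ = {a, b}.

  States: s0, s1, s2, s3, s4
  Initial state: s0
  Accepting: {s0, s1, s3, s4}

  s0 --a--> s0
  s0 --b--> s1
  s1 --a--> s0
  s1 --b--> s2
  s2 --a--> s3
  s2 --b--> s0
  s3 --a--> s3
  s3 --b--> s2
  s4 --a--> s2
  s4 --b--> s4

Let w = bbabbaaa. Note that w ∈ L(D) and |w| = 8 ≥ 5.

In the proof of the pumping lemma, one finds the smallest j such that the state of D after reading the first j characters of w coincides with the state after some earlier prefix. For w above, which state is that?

s2

State sequence: s0 -b-> s1 -b-> s2 -a-> s3 -b-> s2 -b-> s0 -a-> s0 -a-> s0 -a-> s0
First repeat at step 4: s2 was already visited.

The earliest repeat is at step j = 4: D is in s2, which it already visited at step i = 2.
Since D has 5 states, any run of length ≥ 5 visits 5+1 states, so by pigeonhole some state repeats within the first 5 steps — that repeat gives the pumpable loop.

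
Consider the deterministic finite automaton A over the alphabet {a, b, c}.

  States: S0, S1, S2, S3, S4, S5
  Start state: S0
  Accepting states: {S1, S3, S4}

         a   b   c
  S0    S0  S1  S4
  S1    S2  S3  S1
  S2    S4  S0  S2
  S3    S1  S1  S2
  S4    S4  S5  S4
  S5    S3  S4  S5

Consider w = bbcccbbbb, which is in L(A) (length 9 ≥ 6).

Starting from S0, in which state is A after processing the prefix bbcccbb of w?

S1

State sequence: S0 -b-> S1 -b-> S3 -c-> S2 -c-> S2 -c-> S2 -b-> S0 -b-> S1

After reading 7 characters, A is in state S1.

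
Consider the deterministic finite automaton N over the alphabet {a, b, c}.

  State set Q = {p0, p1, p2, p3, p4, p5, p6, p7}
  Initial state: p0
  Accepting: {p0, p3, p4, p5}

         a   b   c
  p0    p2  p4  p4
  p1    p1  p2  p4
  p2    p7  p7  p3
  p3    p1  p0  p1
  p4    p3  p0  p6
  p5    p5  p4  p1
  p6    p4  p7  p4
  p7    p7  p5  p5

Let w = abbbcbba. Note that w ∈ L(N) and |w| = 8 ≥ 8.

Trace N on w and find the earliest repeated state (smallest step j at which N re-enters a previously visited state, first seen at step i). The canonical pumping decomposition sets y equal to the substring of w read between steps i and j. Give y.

Run of N on w = a b b b c b b a:
  step 0: p0  (start)
  step 1: p2  (read a: p0→p2)
  step 2: p7  (read b: p2→p7)
  step 3: p5  (read b: p7→p5)
  step 4: p4  (read b: p5→p4)
  step 5: p6  (read c: p4→p6)
  step 6: p7  (read b: p6→p7)   ← first repeat (p7 seen earlier)
  step 7: p5  (read b: p7→p5)
  step 8: p5  (read a: p5→p5)

So i = 2, j = 6, giving x = w[0:2] = ab, y = w[2:6] = bbcb, z = w[6:8] = ba.
Check: |xy| = 6 ≤ 8 and |y| = 4 ≥ 1. Reading y takes N from p7 back to p7, so every xyⁱz is accepted.

bbcb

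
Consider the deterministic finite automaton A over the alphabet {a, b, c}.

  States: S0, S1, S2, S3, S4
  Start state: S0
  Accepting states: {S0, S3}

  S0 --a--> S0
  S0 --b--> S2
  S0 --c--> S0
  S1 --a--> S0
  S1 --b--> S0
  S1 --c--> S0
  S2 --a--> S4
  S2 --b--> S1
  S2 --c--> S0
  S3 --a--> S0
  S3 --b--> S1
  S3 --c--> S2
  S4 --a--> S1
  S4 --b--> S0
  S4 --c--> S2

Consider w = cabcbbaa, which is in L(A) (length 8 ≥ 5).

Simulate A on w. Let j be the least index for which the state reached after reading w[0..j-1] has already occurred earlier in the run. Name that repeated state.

State sequence: S0 -c-> S0 -a-> S0 -b-> S2 -c-> S0 -b-> S2 -b-> S1 -a-> S0 -a-> S0
First repeat at step 1: S0 was already visited.

The earliest repeat is at step j = 1: A is in S0, which it already visited at step i = 0.
The DFA has 5 states, so the proof of the pumping lemma guarantees a repeated state among the first 5+1 visited; the segment between the two visits is the pumpable y.

S0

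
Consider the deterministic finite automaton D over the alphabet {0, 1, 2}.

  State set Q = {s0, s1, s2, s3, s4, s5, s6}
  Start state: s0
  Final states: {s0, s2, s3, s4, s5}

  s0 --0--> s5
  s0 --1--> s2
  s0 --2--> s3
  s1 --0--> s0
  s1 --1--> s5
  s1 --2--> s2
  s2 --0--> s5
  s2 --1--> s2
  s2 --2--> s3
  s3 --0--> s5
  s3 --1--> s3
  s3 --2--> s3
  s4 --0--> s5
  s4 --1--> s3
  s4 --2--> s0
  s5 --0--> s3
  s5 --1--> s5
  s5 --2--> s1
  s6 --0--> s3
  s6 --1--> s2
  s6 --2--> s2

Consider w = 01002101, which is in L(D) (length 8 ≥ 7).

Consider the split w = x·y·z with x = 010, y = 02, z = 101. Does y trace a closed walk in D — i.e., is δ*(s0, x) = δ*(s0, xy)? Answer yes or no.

no

State sequence: s0 -0-> s5 -1-> s5 -0-> s3 -0-> s5 -2-> s1

After x (step 3): s3. After xy (step 5): s1.
They differ (s3 ≠ s1), so y is not a cycle from the state after x; this split is not the one the pumping-lemma construction produces, and pumping y need not keep the string in L(D).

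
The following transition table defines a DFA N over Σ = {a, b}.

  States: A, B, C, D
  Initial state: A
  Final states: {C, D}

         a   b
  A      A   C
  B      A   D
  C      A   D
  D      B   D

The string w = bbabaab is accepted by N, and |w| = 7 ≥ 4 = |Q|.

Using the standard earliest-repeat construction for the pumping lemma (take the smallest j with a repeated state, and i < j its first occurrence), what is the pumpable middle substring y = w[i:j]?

ab

Run of N on w = b b a b a a b:
  step 0: A  (start)
  step 1: C  (read b: A→C)
  step 2: D  (read b: C→D)
  step 3: B  (read a: D→B)
  step 4: D  (read b: B→D)   ← first repeat (D seen earlier)
  step 5: B  (read a: D→B)
  step 6: A  (read a: B→A)
  step 7: C  (read b: A→C)

So i = 2, j = 4, giving x = w[0:2] = bb, y = w[2:4] = ab, z = w[4:7] = aab.
Check: |xy| = 4 ≤ 4 and |y| = 2 ≥ 1. Reading y takes N from D back to D, so every xyⁱz is accepted.
Since N has 4 states, any run of length ≥ 4 visits 4+1 states, so by pigeonhole some state repeats within the first 4 steps — that repeat gives the pumpable loop.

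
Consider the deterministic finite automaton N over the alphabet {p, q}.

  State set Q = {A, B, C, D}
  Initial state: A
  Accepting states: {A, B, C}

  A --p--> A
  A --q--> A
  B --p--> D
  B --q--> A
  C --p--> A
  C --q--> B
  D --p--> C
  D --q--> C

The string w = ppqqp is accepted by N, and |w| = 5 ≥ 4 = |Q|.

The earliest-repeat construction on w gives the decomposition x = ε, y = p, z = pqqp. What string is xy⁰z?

xy⁰z = xz = ε·pqqp = pqqp.
Reading y = p takes N from A back to A, so after x the machine is still in A, and z then leads to the accepting state A. Hence pqqp ∈ L(N).

pqqp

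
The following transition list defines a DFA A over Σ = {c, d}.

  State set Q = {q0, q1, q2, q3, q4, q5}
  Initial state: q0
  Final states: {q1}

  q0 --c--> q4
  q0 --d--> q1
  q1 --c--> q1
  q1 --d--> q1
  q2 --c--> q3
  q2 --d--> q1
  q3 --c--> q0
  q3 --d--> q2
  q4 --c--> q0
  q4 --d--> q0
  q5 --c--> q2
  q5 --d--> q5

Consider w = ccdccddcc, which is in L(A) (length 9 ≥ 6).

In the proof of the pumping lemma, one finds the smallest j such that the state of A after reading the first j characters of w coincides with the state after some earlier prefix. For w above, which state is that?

State sequence: q0 -c-> q4 -c-> q0 -d-> q1 -c-> q1 -c-> q1 -d-> q1 -d-> q1 -c-> q1 -c-> q1
First repeat at step 2: q0 was already visited.

The earliest repeat is at step j = 2: A is in q0, which it already visited at step i = 0.
Pumping length from the standard proof: p = 6 (the number of states). The repeated state found above gives |xy| = j ≤ 6 and |y| = j − i ≥ 1.

q0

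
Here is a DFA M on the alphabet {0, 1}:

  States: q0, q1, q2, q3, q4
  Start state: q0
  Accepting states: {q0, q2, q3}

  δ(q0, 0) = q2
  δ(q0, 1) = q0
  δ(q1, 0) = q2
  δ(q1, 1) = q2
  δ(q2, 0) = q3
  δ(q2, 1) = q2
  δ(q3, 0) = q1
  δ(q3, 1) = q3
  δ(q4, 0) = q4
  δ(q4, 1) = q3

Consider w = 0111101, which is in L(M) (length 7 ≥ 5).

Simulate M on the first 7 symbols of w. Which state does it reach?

q3

State sequence: q0 -0-> q2 -1-> q2 -1-> q2 -1-> q2 -1-> q2 -0-> q3 -1-> q3

After reading 7 characters, M is in state q3.
(This kind of state-tracing is the core of the pumping-lemma construction: with 5 states, pigeonhole forces a repeat within the first 5 steps.)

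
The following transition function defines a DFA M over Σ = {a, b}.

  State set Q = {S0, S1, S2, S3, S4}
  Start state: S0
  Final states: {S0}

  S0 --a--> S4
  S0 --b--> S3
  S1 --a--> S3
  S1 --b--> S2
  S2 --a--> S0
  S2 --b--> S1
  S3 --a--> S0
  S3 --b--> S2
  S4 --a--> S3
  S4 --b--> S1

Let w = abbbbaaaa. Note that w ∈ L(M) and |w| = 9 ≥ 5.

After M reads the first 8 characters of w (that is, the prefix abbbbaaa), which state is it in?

State sequence: S0 -a-> S4 -b-> S1 -b-> S2 -b-> S1 -b-> S2 -a-> S0 -a-> S4 -a-> S3

After reading 8 characters, M is in state S3.

S3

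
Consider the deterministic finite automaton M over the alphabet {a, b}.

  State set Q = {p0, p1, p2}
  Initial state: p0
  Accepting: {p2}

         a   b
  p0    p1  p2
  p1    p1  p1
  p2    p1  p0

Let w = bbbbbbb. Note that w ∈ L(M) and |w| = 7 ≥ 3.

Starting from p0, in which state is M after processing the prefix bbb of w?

Run of M on the first 3 characters of w = b b b:
  step 0: p0  (start)
  step 1: p2  (read b: p0→p2)
  step 2: p0  (read b: p2→p0)
  step 3: p2  (read b: p0→p2)

After reading 3 characters, M is in state p2.

p2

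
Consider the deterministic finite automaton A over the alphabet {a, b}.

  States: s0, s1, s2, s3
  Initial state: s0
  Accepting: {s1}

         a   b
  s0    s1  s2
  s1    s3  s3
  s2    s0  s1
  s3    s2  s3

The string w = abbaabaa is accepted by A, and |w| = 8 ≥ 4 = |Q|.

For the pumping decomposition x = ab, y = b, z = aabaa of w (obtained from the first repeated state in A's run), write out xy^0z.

abaabaa

xy⁰z = xz = ab·aabaa = abaabaa.
Reading y = b takes A from s3 back to s3, so after x the machine is still in s3, and z then leads to the accepting state s1. Hence abaabaa ∈ L(A).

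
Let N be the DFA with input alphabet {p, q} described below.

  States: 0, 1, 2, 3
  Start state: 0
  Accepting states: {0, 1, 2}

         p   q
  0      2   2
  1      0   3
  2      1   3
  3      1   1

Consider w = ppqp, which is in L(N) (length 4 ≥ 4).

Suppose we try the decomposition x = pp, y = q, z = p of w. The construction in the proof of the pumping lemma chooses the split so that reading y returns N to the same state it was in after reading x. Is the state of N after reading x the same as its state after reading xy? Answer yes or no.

State sequence: 0 -p-> 2 -p-> 1 -q-> 3

After x (step 2): 1. After xy (step 3): 3.
They differ (1 ≠ 3), so y is not a cycle from the state after x; this split is not the one the pumping-lemma construction produces, and pumping y need not keep the string in L(N).

no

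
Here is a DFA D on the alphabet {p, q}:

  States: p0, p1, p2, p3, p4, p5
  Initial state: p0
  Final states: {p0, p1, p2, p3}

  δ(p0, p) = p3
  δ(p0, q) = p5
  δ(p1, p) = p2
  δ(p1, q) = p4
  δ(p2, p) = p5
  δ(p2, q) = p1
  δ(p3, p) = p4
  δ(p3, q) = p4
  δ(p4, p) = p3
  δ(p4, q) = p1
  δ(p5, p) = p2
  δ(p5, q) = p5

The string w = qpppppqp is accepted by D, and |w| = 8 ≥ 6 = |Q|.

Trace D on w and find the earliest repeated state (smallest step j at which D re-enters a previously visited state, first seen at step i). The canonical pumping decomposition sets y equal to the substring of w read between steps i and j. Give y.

pp

Run of D on w = q p p p p p q p:
  step 0: p0  (start)
  step 1: p5  (read q: p0→p5)
  step 2: p2  (read p: p5→p2)
  step 3: p5  (read p: p2→p5)   ← first repeat (p5 seen earlier)
  step 4: p2  (read p: p5→p2)
  step 5: p5  (read p: p2→p5)
  step 6: p2  (read p: p5→p2)
  step 7: p1  (read q: p2→p1)
  step 8: p2  (read p: p1→p2)

So i = 1, j = 3, giving x = w[0:1] = q, y = w[1:3] = pp, z = w[3:8] = pppqp.
Check: |xy| = 3 ≤ 6 and |y| = 2 ≥ 1. Reading y takes D from p5 back to p5, so every xyⁱz is accepted.
The DFA has 6 states, so the proof of the pumping lemma guarantees a repeated state among the first 6+1 visited; the segment between the two visits is the pumpable y.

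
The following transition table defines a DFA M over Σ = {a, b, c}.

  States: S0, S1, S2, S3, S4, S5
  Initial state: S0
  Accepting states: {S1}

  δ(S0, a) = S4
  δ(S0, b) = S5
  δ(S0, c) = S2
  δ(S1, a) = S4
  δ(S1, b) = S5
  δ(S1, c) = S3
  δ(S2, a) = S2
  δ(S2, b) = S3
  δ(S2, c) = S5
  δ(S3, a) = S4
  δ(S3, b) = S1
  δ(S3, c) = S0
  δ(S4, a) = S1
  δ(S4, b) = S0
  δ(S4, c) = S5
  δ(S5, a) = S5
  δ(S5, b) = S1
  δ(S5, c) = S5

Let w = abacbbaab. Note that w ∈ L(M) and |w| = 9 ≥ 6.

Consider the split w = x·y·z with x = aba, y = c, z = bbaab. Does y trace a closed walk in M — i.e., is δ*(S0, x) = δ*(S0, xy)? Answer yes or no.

no

State sequence: S0 -a-> S4 -b-> S0 -a-> S4 -c-> S5

After x (step 3): S4. After xy (step 4): S5.
They differ (S4 ≠ S5), so y is not a cycle from the state after x; this split is not the one the pumping-lemma construction produces, and pumping y need not keep the string in L(M).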